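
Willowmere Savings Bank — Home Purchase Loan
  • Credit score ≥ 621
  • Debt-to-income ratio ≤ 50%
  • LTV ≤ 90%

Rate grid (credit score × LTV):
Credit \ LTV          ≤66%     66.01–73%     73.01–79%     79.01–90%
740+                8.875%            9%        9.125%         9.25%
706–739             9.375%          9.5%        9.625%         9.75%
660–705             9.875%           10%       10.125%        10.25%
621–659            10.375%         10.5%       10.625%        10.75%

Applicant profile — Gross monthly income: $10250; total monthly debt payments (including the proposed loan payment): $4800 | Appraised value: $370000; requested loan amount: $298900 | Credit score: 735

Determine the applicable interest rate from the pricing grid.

Credit score 735 ≥ 621; DTI = 4,800/10,250 = 46.8% ≤ 50%
Loan-to-value = 298,900/370,000 = 80.8% — pass (90% max)
Score 735 is in the 706–739 band; LTV 80.8% is in the 79.01–90% band → 9.75%.

9.75%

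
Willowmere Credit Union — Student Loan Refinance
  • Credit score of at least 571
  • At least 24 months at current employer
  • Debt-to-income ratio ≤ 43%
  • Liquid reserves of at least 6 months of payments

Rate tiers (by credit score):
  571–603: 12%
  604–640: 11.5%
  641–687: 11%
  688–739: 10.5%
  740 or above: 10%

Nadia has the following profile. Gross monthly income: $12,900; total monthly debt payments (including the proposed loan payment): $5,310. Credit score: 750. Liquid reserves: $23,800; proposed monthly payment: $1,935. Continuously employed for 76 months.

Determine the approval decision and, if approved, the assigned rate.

Credit score 750 ≥ 571 (meets minimum)
Reserves: 23,800 ÷ 1,935 = 12.3 months (meets 6-month minimum)
Employment 76 ≥ 24 months
DTI = 5,310/12,900 = 41.2% ≤ 43%
All requirements met. Score 750 falls in the 740 or above tier → 10%.

Approved at 10%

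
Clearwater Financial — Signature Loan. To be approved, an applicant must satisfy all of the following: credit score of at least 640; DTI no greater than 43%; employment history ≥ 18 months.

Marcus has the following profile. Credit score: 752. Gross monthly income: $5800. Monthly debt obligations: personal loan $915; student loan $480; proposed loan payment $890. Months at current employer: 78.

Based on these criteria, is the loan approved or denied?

Credit score 752 ≥ 640 (meets)
Total monthly debts = (915 + 480 + 890) = 2,285. DTI = 2,285/5,800 = 39.4% ≤ 43%
Employment 78 ≥ 18 months
All criteria satisfied.

Approved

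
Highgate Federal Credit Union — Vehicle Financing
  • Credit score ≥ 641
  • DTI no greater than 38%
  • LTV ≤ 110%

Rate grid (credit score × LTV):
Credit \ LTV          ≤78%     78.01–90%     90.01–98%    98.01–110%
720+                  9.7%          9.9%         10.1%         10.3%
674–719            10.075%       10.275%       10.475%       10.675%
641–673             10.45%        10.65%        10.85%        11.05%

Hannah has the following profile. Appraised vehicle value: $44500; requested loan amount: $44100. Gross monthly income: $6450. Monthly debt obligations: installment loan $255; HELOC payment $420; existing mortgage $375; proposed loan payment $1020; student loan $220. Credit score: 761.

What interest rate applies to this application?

10.3%

Credit score 761 ≥ 641; Total monthly debts = (255 + 420 + 375 + 1,020 + 220) = 2,290. DTI: 2,290 ÷ 6,450 = 35.5%, within the 38% cap
LTV = 44,100/44,500 = 99.1% ≤ 110%
Row: 761 falls in 720+. Column: 99.1% falls in 98.01–110%. Rate = 10.3%.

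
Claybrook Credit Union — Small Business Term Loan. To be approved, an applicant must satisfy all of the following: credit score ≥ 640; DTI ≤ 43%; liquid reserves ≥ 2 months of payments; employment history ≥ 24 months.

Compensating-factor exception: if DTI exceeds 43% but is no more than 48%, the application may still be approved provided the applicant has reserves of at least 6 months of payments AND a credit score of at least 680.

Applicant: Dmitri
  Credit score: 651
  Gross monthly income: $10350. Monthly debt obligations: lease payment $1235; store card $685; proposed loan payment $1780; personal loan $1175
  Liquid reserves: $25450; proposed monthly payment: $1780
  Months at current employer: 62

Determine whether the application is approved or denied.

Denied

Credit score 651 ≥ 640 (meets base)
Total debts = (1,235 + 685 + 1,780 + 1,175) = 4,875. DTI = 4,875/10,350 = 47.1% > 43% — standard DTI limit exceeded.
Reserves = 25,450/1,780 = 14.3 months ≥ 2
Employment 62 ≥ 24 months
DTI 47.1% is within the 43%–48% exception band; checking compensating factors.
Override check — reserves: 14.3 mo (ok); score: 651 (below 680).
Override conditions not both satisfied; exception does not apply.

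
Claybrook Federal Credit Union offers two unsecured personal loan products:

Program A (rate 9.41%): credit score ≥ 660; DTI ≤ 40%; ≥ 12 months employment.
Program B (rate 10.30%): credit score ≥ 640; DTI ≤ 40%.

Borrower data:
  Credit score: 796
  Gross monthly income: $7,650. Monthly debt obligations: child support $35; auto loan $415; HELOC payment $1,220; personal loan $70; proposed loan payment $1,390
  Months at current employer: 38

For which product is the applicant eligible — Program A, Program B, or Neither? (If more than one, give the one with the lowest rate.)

Total debts = (35 + 415 + 1,220 + 70 + 1,390) = 3,130; DTI = 3,130/7,650 = 40.9%.
Program A: score 796 ≥ 660; DTI 40.9% > 40%; employment 38 ≥ 12 mo → does not qualify.
Program B: score 796 ≥ 640; DTI 40.9% > 40% → does not qualify.

Neither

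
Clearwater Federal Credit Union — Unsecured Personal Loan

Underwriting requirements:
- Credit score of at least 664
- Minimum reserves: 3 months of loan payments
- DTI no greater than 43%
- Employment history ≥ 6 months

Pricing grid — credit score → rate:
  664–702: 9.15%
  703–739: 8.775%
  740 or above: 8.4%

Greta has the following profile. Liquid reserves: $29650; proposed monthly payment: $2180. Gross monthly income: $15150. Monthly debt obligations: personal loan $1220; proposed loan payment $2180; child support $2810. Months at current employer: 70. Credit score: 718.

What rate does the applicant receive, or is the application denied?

Credit score 718 ≥ 664 (meets minimum)
Total monthly debts = (1,220 + 2,180 + 2,810) = 6,210. Debt-to-income = 6,210/15,150 = 41% — meets 43% limit
Employment 70 ≥ 6 months
Reserves: 29,650 ÷ 2,180 = 13.6 months (meets 3-month minimum)
All requirements met. Score 718 falls in the 703–739 tier → 8.775%.

Approved at 8.775%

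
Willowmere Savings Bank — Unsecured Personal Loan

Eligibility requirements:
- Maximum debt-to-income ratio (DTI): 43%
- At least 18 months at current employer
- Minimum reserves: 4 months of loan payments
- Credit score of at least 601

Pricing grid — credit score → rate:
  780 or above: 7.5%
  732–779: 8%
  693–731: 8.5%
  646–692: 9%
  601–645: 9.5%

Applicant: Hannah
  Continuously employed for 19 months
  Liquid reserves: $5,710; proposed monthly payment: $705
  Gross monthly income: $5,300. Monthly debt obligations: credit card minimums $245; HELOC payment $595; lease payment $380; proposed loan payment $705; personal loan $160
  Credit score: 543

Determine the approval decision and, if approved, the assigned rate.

Denied

Credit score 543 < 601 (below minimum)
Employment 19 ≥ 18 months
Total monthly debts = (245 + 595 + 380 + 705 + 160) = 2,085. DTI: 2,085 ÷ 5,300 = 39.3%, within the 43% cap
Liquid reserves cover 5,710/705 = 8.1 months — ≥ 4 required
Not all requirements met → denied.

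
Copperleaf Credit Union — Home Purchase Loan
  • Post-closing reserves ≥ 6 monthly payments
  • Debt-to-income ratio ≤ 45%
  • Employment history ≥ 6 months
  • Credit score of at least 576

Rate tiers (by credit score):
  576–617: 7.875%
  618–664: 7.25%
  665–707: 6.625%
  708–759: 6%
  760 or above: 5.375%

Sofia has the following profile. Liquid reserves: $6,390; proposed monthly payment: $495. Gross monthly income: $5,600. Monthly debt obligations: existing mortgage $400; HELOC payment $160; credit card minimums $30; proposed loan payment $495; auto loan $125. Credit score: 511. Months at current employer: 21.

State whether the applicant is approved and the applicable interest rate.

Credit score 511 < 576 (below minimum)
Reserves = 6,390/495 = 12.9 months ≥ 6
Employment 21 ≥ 6 months
Total monthly debts = (400 + 160 + 30 + 495 + 125) = 1,210. DTI = 1,210/5,600 = 21.6% ≤ 45%
Not all requirements met → denied.

Denied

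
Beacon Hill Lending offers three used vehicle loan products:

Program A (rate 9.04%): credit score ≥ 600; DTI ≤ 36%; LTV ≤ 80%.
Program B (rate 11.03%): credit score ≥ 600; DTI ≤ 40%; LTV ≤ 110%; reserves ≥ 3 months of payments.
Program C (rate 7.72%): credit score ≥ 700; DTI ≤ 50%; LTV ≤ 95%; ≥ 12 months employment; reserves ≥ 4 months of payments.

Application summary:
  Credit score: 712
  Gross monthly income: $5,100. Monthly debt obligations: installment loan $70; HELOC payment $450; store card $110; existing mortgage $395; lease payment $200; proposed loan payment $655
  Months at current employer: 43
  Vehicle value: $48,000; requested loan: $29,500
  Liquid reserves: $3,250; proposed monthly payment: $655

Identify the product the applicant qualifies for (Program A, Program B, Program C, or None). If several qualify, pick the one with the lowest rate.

Total debts = (70 + 450 + 110 + 395 + 200 + 655) = 1,880; DTI = 1,880/5,100 = 36.9%.
LTV = 29,500/48,000 = 61.5%.
Reserves = 3,250/655 = 5.0 months.
Program A: score 712 ≥ 600; DTI 36.9% > 36%; LTV 61.5% ≤ 80% → does not qualify.
Program B: score 712 ≥ 600; DTI 36.9% ≤ 40%; LTV 61.5% ≤ 110%; reserves 5.0 ≥ 3 mo → qualifies.
Program C: score 712 ≥ 700; DTI 36.9% ≤ 50%; LTV 61.5% ≤ 95%; employment 43 ≥ 12 mo; reserves 5.0 ≥ 4 mo → qualifies.
Qualifying: Program B, Program C. Lowest rate is 7.72% → Program C.

Program C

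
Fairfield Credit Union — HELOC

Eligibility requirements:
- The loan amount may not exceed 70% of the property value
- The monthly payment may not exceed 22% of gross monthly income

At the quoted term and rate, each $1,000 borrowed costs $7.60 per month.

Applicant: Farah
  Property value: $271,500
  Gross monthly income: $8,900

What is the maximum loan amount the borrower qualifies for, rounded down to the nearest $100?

Payment cap: 22% × $8,900 = $1,958/month.
At $7.60 per $1,000, that supports 1,958/7.60 × 1,000 ≈ $257,631 → $257,600.
LTV cap: 70% × $271,500 = $190,050 → $190,000.
Binding constraint: loan-to-value.

$190,000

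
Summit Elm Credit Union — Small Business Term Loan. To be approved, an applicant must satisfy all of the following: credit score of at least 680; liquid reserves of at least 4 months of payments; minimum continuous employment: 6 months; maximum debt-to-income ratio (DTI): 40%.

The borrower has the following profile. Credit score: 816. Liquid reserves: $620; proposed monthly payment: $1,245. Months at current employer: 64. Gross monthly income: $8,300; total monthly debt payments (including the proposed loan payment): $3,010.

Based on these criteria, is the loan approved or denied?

Credit score 816 ≥ 680 (meets)
Reserves = 620/1,245 = 0.5 months < 4
Employment 64 ≥ 6 months
DTI: 3,010 ÷ 8,300 = 36.3%, within the 40% cap
Fails on reserves.

Denied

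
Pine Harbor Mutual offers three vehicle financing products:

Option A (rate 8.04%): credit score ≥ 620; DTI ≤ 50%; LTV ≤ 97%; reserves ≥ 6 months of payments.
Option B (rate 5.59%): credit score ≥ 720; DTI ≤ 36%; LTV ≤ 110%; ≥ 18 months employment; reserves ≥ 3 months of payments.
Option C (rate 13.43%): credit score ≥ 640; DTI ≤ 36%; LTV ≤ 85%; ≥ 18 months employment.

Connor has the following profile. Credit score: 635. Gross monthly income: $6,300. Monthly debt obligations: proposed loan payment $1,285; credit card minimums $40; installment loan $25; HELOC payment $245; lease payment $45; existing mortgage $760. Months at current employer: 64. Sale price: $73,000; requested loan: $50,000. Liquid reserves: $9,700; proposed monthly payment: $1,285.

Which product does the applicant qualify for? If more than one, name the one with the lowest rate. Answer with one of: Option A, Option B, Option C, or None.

Total debts = (1,285 + 40 + 25 + 245 + 45 + 760) = 2,400; DTI = 2,400/6,300 = 38.1%.
LTV = 50,000/73,000 = 68.5%.
Reserves = 9,700/1,285 = 7.5 months.
Option A: score 635 ≥ 620; DTI 38.1% ≤ 50%; LTV 68.5% ≤ 97%; reserves 7.5 ≥ 6 mo → qualifies.
Option B: score 635 < 720; DTI 38.1% > 36%; LTV 68.5% ≤ 110%; employment 64 ≥ 18 mo; reserves 7.5 ≥ 3 mo → does not qualify.
Option C: score 635 < 640; DTI 38.1% > 36%; LTV 68.5% ≤ 85%; employment 64 ≥ 18 mo → does not qualify.

Option A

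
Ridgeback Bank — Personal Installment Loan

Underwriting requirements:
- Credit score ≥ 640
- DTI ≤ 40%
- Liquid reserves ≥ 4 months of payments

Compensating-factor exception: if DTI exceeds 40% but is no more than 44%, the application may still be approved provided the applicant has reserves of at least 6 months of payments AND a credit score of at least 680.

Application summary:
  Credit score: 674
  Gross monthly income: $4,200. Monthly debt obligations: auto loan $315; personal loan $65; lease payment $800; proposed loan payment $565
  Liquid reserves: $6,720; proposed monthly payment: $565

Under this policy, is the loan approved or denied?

Denied

Credit score 674 ≥ 640 (meets base)
Total debts = (315 + 65 + 800 + 565) = 1,745. DTI: 1,745 ÷ 4,200 = 41.5%, over the 40% base limit.
Liquid reserves cover 6,720/565 = 11.9 months — ≥ 4 required
41.5% falls in the override range (40%–44%), so the compensating-factor test applies.
Override check — reserves: 11.9 mo (ok); score: 674 (below 680).
Override conditions not both satisfied; exception does not apply.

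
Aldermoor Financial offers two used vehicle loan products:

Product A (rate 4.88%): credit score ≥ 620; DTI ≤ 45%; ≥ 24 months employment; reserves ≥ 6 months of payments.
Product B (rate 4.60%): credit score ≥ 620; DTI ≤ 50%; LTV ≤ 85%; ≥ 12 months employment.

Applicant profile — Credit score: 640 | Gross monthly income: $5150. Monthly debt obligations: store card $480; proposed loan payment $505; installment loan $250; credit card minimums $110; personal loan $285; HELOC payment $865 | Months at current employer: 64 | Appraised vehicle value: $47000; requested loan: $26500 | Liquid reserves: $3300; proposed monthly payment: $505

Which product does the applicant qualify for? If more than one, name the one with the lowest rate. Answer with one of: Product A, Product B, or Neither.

Product B

Total debts = (480 + 505 + 250 + 110 + 285 + 865) = 2,495; DTI = 2,495/5,150 = 48.4%.
LTV = 26,500/47,000 = 56.4%.
Reserves = 3,300/505 = 6.5 months.
Product A: score 640 ≥ 620; DTI 48.4% > 45%; employment 64 ≥ 24 mo; reserves 6.5 ≥ 6 mo → does not qualify.
Product B: score 640 ≥ 620; DTI 48.4% ≤ 50%; LTV 56.4% ≤ 85%; employment 64 ≥ 12 mo → qualifies.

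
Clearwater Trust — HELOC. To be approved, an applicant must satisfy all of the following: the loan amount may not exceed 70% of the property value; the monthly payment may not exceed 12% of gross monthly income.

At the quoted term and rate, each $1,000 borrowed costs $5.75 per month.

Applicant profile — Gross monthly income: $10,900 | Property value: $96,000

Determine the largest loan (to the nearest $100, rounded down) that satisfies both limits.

$67,200

Payment cap: 12% × $10,900 = $1,308/month.
At $5.75 per $1,000, that supports 1,308/5.75 × 1,000 ≈ $227,478 → $227,400.
LTV cap: 70% × $96,000 = $67,200 → $67,200.
Binding constraint: loan-to-value.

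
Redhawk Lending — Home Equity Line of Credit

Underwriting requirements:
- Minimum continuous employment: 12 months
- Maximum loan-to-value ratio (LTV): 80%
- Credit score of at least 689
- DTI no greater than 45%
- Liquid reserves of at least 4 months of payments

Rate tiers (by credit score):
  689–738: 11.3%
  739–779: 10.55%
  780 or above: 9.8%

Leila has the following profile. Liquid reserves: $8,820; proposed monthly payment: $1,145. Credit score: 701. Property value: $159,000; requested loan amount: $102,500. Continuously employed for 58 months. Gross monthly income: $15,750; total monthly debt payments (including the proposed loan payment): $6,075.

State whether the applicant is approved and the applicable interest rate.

Credit score 701 ≥ 689 (meets minimum)
DTI: 6,075 ÷ 15,750 = 38.6%, within the 45% cap
LTV = 102,500/159,000 = 64.5% ≤ 80%
Reserves: 8,820 ÷ 1,145 = 7.7 months (meets 4-month minimum)
Employment 58 ≥ 12 months
All requirements met. Score 701 falls in the 689–738 tier → 11.3%.

Approved at 11.3%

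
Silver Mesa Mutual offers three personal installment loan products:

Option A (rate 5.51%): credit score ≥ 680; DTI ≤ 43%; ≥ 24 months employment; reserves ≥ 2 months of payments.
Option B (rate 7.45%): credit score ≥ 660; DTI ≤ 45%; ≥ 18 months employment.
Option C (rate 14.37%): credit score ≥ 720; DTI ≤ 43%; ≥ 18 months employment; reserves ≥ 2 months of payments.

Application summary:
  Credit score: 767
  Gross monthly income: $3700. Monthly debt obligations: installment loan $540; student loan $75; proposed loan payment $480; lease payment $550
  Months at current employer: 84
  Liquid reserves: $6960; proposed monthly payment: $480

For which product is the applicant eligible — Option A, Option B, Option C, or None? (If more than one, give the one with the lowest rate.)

Option B

Total debts = (540 + 75 + 480 + 550) = 1,645; DTI = 1,645/3,700 = 44.5%.
Reserves = 6,960/480 = 14.5 months.
Option A: score 767 ≥ 680; DTI 44.5% > 43%; employment 84 ≥ 24 mo; reserves 14.5 ≥ 2 mo → does not qualify.
Option B: score 767 ≥ 660; DTI 44.5% ≤ 45%; employment 84 ≥ 18 mo → qualifies.
Option C: score 767 ≥ 720; DTI 44.5% > 43%; employment 84 ≥ 18 mo; reserves 14.5 ≥ 2 mo → does not qualify.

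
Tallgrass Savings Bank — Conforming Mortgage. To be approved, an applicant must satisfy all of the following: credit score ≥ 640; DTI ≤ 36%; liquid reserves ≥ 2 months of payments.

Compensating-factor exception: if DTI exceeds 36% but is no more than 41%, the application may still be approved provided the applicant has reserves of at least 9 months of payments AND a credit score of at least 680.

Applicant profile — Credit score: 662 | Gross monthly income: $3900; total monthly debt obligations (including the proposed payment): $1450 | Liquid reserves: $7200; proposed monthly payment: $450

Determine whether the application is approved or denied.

Denied

Credit score 662 ≥ 640 (meets base)
DTI: 1,450 ÷ 3,900 = 37.2%, over the 36% base limit.
Liquid reserves cover 7,200/450 = 16.0 months — ≥ 2 required
DTI 37.2% is within the 36%–41% exception band; checking compensating factors.
Override check — reserves: 16.0 mo (ok); score: 662 (below 680).
Override conditions not both satisfied; exception does not apply.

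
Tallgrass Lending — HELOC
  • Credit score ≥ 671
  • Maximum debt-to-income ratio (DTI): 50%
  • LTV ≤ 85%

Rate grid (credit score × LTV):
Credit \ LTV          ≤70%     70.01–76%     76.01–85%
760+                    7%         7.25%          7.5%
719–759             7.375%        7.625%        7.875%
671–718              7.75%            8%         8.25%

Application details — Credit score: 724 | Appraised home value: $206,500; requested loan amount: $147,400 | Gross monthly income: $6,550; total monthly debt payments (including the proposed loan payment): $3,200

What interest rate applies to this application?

Credit score 724 ≥ 671; Debt-to-income = 3,200/6,550 = 48.9% — meets 50% limit
LTV = 147,400/206,500 = 71.4% ≤ 85%
Score 724 is in the 719–759 band; LTV 71.4% is in the 70.01–76% band → 7.625%.

7.625%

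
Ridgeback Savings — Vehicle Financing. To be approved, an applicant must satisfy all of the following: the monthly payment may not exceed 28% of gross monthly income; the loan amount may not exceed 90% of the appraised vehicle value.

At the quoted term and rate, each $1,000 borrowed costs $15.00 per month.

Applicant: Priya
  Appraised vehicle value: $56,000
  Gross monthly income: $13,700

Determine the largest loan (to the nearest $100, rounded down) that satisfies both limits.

Payment cap: 28% × $13,700 = $3,836/month.
At $15.00 per $1,000, that supports 3,836/15.00 × 1,000 ≈ $255,733 → $255,700.
LTV cap: 90% × $56,000 = $50,400 → $50,400.
Binding constraint: loan-to-value.

$50,400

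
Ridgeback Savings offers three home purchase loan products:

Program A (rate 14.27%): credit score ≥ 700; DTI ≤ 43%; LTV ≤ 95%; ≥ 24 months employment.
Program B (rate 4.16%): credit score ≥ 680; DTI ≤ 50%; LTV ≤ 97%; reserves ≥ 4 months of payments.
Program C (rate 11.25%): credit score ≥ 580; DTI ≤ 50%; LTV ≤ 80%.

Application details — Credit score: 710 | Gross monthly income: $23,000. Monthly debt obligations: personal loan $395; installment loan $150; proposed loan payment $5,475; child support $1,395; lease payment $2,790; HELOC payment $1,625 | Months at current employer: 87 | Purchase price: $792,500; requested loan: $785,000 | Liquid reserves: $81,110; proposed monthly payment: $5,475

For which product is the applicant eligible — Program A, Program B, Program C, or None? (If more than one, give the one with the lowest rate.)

None

Total debts = (395 + 150 + 5,475 + 1,395 + 2,790 + 1,625) = 11,830; DTI = 11,830/23,000 = 51.4%.
LTV = 785,000/792,500 = 99.1%.
Reserves = 81,110/5,475 = 14.8 months.
Program A: score 710 ≥ 700; DTI 51.4% > 43%; LTV 99.1% > 95%; employment 87 ≥ 24 mo → does not qualify.
Program B: score 710 ≥ 680; DTI 51.4% > 50%; LTV 99.1% > 97%; reserves 14.8 ≥ 4 mo → does not qualify.
Program C: score 710 ≥ 580; DTI 51.4% > 50%; LTV 99.1% > 80% → does not qualify.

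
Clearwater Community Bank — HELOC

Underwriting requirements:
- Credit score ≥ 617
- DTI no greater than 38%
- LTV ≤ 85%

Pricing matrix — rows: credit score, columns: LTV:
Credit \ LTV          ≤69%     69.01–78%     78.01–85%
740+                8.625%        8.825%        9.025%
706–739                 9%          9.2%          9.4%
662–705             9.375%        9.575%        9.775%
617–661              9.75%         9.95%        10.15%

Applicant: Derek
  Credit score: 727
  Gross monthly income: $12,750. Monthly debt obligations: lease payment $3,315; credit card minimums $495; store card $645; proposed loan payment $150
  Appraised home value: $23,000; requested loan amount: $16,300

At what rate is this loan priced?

9.2%

Credit score 727 ≥ 617; Total monthly debts = (3,315 + 495 + 645 + 150) = 4,605. DTI: 4,605 ÷ 12,750 = 36.1%, within the 38% cap
Loan-to-value = 16,300/23,000 = 70.9% — pass (85% max)
Row: 727 falls in 706–739. Column: 70.9% falls in 69.01–78%. Rate = 9.2%.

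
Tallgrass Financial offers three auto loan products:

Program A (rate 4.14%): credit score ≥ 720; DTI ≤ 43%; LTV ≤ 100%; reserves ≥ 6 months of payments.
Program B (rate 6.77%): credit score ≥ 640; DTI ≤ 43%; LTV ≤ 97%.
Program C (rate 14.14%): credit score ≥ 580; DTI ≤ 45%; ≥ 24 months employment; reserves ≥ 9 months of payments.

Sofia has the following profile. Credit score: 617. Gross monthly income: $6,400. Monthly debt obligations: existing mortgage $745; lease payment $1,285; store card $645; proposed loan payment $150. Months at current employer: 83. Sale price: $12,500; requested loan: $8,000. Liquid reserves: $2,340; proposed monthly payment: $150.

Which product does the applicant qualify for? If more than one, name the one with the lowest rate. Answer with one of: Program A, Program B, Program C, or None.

Program C

Total debts = (745 + 1,285 + 645 + 150) = 2,825; DTI = 2,825/6,400 = 44.1%.
LTV = 8,000/12,500 = 64%.
Reserves = 2,340/150 = 15.6 months.
Program A: score 617 < 720; DTI 44.1% > 43%; LTV 64% ≤ 100%; reserves 15.6 ≥ 6 mo → does not qualify.
Program B: score 617 < 640; DTI 44.1% > 43%; LTV 64% ≤ 97% → does not qualify.
Program C: score 617 ≥ 580; DTI 44.1% ≤ 45%; employment 83 ≥ 24 mo; reserves 15.6 ≥ 9 mo → qualifies.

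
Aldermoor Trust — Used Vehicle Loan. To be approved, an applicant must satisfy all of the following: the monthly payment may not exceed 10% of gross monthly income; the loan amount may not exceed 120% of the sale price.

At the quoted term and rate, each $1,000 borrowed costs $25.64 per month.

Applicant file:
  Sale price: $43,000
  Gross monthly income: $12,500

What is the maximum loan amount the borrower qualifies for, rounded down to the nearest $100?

Payment cap: 10% × $12,500 = $1,250/month.
At $25.64 per $1,000, that supports 1,250/25.64 × 1,000 ≈ $48,751 → $48,700.
LTV cap: 120% × $43,000 = $51,600 → $51,600.
Binding constraint: payment-to-income.

$48,700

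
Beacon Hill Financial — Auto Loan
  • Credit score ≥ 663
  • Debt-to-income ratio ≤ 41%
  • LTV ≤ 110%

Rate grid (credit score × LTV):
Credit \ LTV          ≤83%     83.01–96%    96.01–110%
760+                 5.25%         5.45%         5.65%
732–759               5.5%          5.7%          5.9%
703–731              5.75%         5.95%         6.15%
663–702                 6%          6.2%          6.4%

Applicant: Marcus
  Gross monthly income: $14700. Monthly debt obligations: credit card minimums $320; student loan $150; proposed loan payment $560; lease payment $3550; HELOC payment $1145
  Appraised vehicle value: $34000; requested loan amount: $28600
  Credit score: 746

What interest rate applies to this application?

Credit score 746 ≥ 663; Total monthly debts = (320 + 150 + 560 + 3,550 + 1,145) = 5,725. Debt-to-income = 5,725/14,700 = 38.9% — meets 41% limit
Loan-to-value = 28,600/34,000 = 84.1% — pass (110% max)
Row: 746 falls in 732–759. Column: 84.1% falls in 83.01–96%. Rate = 5.7%.

5.7%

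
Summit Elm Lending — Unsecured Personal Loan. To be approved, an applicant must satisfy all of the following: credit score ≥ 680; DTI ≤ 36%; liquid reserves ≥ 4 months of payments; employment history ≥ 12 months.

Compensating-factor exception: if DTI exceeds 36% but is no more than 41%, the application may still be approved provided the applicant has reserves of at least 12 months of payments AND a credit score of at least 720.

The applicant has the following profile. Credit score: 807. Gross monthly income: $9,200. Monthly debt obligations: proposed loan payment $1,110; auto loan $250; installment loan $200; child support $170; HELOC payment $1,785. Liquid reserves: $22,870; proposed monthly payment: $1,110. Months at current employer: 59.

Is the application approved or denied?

Credit score 807 ≥ 680 (meets base)
Total debts = (1,110 + 250 + 200 + 170 + 1,785) = 3,515. DTI = 3,515/9,200 = 38.2% > 36% — standard DTI limit exceeded.
Liquid reserves cover 22,870/1,110 = 20.6 months — ≥ 4 required
Employment 59 ≥ 12 months
DTI 38.2% is within the 36%–41% exception band; checking compensating factors.
Reserves 20.6 ≥ 12 months; credit score 807 ≥ 720.
Both compensating conditions met → exception applies.

Approved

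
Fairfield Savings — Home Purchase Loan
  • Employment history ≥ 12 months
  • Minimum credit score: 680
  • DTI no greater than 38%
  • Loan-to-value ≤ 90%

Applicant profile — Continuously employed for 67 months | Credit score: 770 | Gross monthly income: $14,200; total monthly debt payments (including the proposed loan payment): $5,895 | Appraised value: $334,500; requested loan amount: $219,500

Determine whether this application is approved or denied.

Denied

Employment 67 ≥ 12 months
Credit score 770 ≥ 680 (meets)
DTI: 5,895 ÷ 14,200 = 41.5%, exceeds the 38% cap
LTV = 219,500/334,500 = 65.6% ≤ 90%
Fails on DTI.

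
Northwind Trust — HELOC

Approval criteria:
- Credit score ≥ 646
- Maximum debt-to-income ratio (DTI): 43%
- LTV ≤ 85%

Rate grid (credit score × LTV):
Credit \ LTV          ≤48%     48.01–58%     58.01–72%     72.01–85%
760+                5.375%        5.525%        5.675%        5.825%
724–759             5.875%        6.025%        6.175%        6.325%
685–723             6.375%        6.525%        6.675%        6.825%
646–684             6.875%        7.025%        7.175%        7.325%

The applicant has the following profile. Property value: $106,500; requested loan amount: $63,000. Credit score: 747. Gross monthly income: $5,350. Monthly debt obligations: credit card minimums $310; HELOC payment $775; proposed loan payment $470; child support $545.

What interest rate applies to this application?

Credit score 747 ≥ 646; Total monthly debts = (310 + 775 + 470 + 545) = 2,100. DTI: 2,100 ÷ 5,350 = 39.3%, within the 43% cap
LTV = 63,000/106,500 = 59.2% ≤ 85%
Credit 747 → row 724–759; LTV 59.2% → column 58.01–72%. Grid cell → 6.175%.

6.175%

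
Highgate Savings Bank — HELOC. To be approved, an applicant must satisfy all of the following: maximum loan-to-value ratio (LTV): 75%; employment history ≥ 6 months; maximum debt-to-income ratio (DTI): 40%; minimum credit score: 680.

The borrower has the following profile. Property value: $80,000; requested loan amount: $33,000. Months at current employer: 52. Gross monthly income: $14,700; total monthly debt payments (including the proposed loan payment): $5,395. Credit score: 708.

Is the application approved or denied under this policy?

Approved

Loan-to-value = 33,000/80,000 = 41.2% — pass (75% max)
Employment 52 ≥ 6 months
DTI: 5,395 ÷ 14,700 = 36.7%, within the 40% cap
Credit score 708 ≥ 680 (meets)
All criteria satisfied.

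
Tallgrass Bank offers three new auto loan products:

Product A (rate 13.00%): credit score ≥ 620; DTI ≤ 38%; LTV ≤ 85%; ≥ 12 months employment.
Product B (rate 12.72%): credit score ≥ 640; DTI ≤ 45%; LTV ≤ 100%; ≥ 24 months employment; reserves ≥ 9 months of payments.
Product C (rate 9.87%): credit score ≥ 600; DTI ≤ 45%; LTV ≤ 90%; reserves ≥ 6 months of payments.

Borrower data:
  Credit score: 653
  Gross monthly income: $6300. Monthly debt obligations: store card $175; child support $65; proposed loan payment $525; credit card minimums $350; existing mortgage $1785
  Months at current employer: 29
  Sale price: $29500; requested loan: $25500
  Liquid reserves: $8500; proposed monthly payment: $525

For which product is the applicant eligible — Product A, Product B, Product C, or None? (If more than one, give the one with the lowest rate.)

None

Total debts = (175 + 65 + 525 + 350 + 1,785) = 2,900; DTI = 2,900/6,300 = 46%.
LTV = 25,500/29,500 = 86.4%.
Reserves = 8,500/525 = 16.2 months.
Product A: score 653 ≥ 620; DTI 46% > 38%; LTV 86.4% > 85%; employment 29 ≥ 12 mo → does not qualify.
Product B: score 653 ≥ 640; DTI 46% > 45%; LTV 86.4% ≤ 100%; employment 29 ≥ 24 mo; reserves 16.2 ≥ 9 mo → does not qualify.
Product C: score 653 ≥ 600; DTI 46% > 45%; LTV 86.4% ≤ 90%; reserves 16.2 ≥ 6 mo → does not qualify.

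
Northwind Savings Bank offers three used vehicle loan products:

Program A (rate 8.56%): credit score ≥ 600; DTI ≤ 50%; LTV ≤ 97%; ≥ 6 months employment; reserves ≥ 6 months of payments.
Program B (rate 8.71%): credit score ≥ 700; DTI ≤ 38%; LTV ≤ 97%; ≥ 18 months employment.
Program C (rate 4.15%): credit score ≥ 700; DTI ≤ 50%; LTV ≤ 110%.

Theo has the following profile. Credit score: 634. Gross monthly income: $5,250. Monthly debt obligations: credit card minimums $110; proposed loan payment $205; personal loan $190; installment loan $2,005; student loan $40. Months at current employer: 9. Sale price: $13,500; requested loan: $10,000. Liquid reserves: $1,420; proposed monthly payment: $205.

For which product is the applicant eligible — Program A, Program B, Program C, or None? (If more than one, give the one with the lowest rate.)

Program A

Total debts = (110 + 205 + 190 + 2,005 + 40) = 2,550; DTI = 2,550/5,250 = 48.6%.
LTV = 10,000/13,500 = 74.1%.
Reserves = 1,420/205 = 6.9 months.
Program A: score 634 ≥ 600; DTI 48.6% ≤ 50%; LTV 74.1% ≤ 97%; employment 9 ≥ 6 mo; reserves 6.9 ≥ 6 mo → qualifies.
Program B: score 634 < 700; DTI 48.6% > 38%; LTV 74.1% ≤ 97%; employment 9 < 18 mo → does not qualify.
Program C: score 634 < 700; DTI 48.6% ≤ 50%; LTV 74.1% ≤ 110% → does not qualify.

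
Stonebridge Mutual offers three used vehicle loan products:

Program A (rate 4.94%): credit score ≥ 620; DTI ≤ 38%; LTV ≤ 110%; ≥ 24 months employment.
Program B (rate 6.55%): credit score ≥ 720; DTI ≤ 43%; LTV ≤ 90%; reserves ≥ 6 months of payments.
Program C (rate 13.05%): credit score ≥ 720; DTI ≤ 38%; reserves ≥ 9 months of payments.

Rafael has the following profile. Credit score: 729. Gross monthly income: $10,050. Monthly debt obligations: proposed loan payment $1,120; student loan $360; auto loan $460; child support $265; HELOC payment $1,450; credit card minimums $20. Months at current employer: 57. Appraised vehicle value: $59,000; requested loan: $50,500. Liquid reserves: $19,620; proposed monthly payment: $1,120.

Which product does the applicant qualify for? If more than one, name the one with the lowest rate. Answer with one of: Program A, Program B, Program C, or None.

Total debts = (1,120 + 360 + 460 + 265 + 1,450 + 20) = 3,675; DTI = 3,675/10,050 = 36.6%.
LTV = 50,500/59,000 = 85.6%.
Reserves = 19,620/1,120 = 17.5 months.
Program A: score 729 ≥ 620; DTI 36.6% ≤ 38%; LTV 85.6% ≤ 110%; employment 57 ≥ 24 mo → qualifies.
Program B: score 729 ≥ 720; DTI 36.6% ≤ 43%; LTV 85.6% ≤ 90%; reserves 17.5 ≥ 6 mo → qualifies.
Program C: score 729 ≥ 720; DTI 36.6% ≤ 38%; reserves 17.5 ≥ 9 mo → qualifies.
Qualifying: Program A, Program B, Program C. Lowest rate is 4.94% → Program A.

Program A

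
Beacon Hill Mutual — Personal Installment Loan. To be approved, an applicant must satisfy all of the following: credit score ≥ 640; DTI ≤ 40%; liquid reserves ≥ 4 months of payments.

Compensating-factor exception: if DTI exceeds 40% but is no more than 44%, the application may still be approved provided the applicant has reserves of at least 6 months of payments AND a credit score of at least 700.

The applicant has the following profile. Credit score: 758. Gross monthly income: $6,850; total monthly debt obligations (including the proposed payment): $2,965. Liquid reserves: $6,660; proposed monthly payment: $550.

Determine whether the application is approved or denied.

Approved

Credit score 758 ≥ 640 (meets base)
DTI = 2,965/6,850 = 43.3% > 40% — standard DTI limit exceeded.
Reserves = 6,660/550 = 12.1 months ≥ 4
DTI 43.3% is within the 40%–44% exception band; checking compensating factors.
Override check — reserves: 12.1 mo (ok); score: 758 (ok).
Both override conditions satisfied; DTI exception granted.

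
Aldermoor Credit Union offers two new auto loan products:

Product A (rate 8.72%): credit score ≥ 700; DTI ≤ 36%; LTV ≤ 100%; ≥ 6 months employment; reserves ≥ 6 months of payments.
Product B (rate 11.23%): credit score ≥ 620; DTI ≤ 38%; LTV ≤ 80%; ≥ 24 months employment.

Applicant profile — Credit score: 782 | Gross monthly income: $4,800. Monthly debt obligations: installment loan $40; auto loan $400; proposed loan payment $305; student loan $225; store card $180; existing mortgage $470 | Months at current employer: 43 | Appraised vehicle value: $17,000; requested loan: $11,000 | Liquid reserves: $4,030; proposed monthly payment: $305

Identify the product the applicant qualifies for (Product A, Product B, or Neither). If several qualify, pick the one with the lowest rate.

Total debts = (40 + 400 + 305 + 225 + 180 + 470) = 1,620; DTI = 1,620/4,800 = 33.8%.
LTV = 11,000/17,000 = 64.7%.
Reserves = 4,030/305 = 13.2 months.
Product A: score 782 ≥ 700; DTI 33.8% ≤ 36%; LTV 64.7% ≤ 100%; employment 43 ≥ 6 mo; reserves 13.2 ≥ 6 mo → qualifies.
Product B: score 782 ≥ 620; DTI 33.8% ≤ 38%; LTV 64.7% ≤ 80%; employment 43 ≥ 24 mo → qualifies.
Qualifying: Product A, Product B. Lowest rate is 8.72% → Product A.

Product A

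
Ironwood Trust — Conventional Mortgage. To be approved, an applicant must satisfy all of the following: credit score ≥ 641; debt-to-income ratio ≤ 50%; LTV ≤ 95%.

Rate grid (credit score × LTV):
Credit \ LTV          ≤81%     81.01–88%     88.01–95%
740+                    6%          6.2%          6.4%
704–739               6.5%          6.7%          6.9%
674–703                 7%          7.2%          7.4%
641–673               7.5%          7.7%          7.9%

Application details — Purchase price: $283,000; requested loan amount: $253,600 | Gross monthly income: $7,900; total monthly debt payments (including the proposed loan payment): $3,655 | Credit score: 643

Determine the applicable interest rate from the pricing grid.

7.9%

Credit score 643 ≥ 641; Debt-to-income = 3,655/7,900 = 46.3% — meets 50% limit
LTV: 253,600 ÷ 283,000 = 89.6%, within 95% cap
Credit 643 → row 641–673; LTV 89.6% → column 88.01–95%. Grid cell → 7.9%.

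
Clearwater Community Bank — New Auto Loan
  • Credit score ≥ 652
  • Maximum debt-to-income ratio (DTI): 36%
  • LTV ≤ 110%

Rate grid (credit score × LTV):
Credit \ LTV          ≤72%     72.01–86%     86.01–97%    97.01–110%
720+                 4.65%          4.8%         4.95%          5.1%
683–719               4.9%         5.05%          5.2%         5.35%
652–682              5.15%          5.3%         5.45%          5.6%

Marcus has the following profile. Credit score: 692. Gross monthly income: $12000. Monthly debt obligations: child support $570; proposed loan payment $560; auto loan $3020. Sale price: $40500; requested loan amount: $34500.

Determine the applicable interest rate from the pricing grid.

5.05%

Credit score 692 ≥ 652; Total monthly debts = (570 + 560 + 3,020) = 4,150. DTI = 4,150/12,000 = 34.6% ≤ 36%
Loan-to-value = 34,500/40,500 = 85.2% — pass (110% max)
Row: 692 falls in 683–719. Column: 85.2% falls in 72.01–86%. Rate = 5.05%.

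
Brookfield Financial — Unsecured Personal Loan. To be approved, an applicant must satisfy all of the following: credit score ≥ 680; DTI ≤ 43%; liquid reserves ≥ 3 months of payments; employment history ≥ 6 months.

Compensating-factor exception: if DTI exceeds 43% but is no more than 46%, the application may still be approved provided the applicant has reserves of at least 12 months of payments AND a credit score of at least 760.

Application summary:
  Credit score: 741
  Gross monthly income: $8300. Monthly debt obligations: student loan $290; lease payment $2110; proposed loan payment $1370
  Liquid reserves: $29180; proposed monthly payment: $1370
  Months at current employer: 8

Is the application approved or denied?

Denied

Credit score 741 ≥ 680 (meets base)
Total debts = (290 + 2,110 + 1,370) = 3,770. DTI = 3,770/8,300 = 45.4% > 43% — standard DTI limit exceeded.
Reserves: 29,180 ÷ 1,370 = 21.3 months (meets 3-month minimum)
Employment 8 ≥ 6 months
45.4% falls in the override range (43%–46%), so the compensating-factor test applies.
Reserves 21.3 ≥ 12 months; credit score 741 < 760.
Override conditions not both satisfied; exception does not apply.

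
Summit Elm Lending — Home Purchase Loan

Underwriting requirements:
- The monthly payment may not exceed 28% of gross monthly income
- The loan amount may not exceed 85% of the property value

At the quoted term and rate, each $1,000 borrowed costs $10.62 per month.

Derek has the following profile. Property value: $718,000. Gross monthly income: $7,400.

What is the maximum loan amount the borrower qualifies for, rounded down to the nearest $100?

Payment cap: 28% × $7,400 = $2,072/month.
At $10.62 per $1,000, that supports 2,072/10.62 × 1,000 ≈ $195,103 → $195,100.
LTV cap: 85% × $718,000 = $610,300 → $610,300.
Binding constraint: payment-to-income.

$195,100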